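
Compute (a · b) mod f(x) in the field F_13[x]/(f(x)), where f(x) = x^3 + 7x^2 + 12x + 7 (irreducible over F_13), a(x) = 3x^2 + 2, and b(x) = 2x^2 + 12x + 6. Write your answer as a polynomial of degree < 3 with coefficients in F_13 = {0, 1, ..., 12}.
a · b ≡ 5x^2 + 2x + 2 (mod f(x))

Multiply in F_13[x]: a(x)·b(x) = (3x^2 + 2)·(2x^2 + 12x + 6) = 6x^4 + 10x^3 + 9x^2 + 11x + 12. This has degree ≥ 3, so divide by f(x) over F_13: 6x^4 + 10x^3 + 9x^2 + 11x + 12 = (6x + 7)·(x^3 + 7x^2 + 12x + 7) + (5x^2 + 2x + 2). Hence a·b ≡ 5x^2 + 2x + 2 (mod f). (F_13[x]/(f) is a field with 13^3 = 2197 elements since f is irreducible of degree 3.)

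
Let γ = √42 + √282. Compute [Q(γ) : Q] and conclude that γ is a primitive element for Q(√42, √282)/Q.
[Q(γ) : Q] = 4 (equivalently, Q(γ) = Q(√42, √282))

Obviously Q(γ) ⊆ Q(√42, √282), and [Q(√42, √282):Q] = 4 (since 42, 282 are distinct squarefree integers > 1 with 11844 not a perfect square). To show equality we compute the minimal polynomial of γ. From γ = √42 + √282: γ^2 = 42 + 2√(11844) + 282 = 324 + 2√(11844), so γ^2 - 324 = 2√(11844); squaring, (γ^2 - 324)^2 = 4·11844, i.e. γ^4 - 648γ^2 + 104976 - 47376 = 0, i.e. γ^4 - 648γ^2 + 57600 = 0. So γ is a root of x^4 - 648x^2 + 57600. This polynomial is irreducible over Q: it has no rational root (each ±√42 ± √282 is irrational), and any factorization into two quadratics over Q would force √(11844) ∈ Q (pairing opposite roots) or √42, √282 ∈ Q (other pairings), all impossible. Hence [Q(γ):Q] = 4 = [Q(√42, √282):Q], so Q(γ) = Q(√42, √282).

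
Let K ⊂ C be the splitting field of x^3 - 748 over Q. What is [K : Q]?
[K : Q] = 6

The roots of x^3 - 748 are ∛748, ω∛748, ω^2∛748 where ω = e^(2πi/3) is a primitive cube root of unity, so K = Q(∛748, ω). Now [Q(∛748):Q] = 3 (since 748 is not a perfect cube, x^3 - 748 is irreducible) and [Q(ω):Q] = 2. Both 2 and 3 divide [K:Q], and [K:Q] ≤ 3·2 = 6, so [K:Q] = 6. (Equivalently: Q(∛748) ⊂ R but ω ∉ R, so [K : Q(∛748)] = 2.)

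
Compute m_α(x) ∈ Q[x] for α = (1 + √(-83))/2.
m_α(x) = x^2 - x + 21

From 2α - 1 = √(-83), squaring gives (2α - 1)^2 = -83, i.e. 4α^2 - 4α + 1 = -83, so α^2 - α + (1 + 83)/4 = 0. Since -83 ≡ 1 (mod 4), (1 + 83)/4 = 21 ∈ Z. The polynomial x^2 - x + 21 has discriminant 1 - 4·(21) = -83, which is not a perfect square in Q (d = -83 is squarefree and ≠ 1), so x^2 - x + 21 is irreducible over Q. It is the minimal polynomial of α.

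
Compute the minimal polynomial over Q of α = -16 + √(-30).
m_α(x) = x^2 + 32x + 286

From α + 16 = √(-30), squaring gives (α + 16)^2 = -30, i.e. α^2 + 32α + 256 = -30, so α^2 + 32α + 286 = 0. The discriminant of x^2 + 32x + 286 is (32)^2 - 4·(286) = 1024 - 1144 = -120, and 4·(-30) is not a perfect square in Q since -30 is squarefree and ≠ 1. Hence x^2 + 32x + 286 is irreducible over Q and is the minimal polynomial of α.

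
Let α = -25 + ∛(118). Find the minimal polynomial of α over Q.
m_α(x) = x^3 + 75x^2 + 1875x + 15507

Set β = α + 25 = ∛(118), so β^3 = 118. Then (α + 25)^3 - 118 = 0, i.e. α is a root of g(x) = (x + 25)^3 - 118 = x^3 + 75x^2 + 1875x + 15507. Since g(x) = h(x + 25) where h(x) = x^3 - 118, and h is irreducible over Q (because 118 is not a perfect cube, so h has no rational root, and a monic cubic with no rational root is irreducible), g is also irreducible (irreducibility is preserved under the substitution x → x + 25). Hence m_α(x) = x^3 + 75x^2 + 1875x + 15507.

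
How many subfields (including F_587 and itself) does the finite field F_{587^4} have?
F_{587^4} has 3 subfields

The subfields of F_{p^n} are exactly the fields F_{p^d} for d | n (each is the fixed field of the unique index-d subgroup of Gal(F_{p^n}/F_p) ≅ Z/nZ). The divisors of n = 4 are {1, 2, 4}, giving 3 subfields: F_{587^1}, F_{587^2}, F_{587^4}.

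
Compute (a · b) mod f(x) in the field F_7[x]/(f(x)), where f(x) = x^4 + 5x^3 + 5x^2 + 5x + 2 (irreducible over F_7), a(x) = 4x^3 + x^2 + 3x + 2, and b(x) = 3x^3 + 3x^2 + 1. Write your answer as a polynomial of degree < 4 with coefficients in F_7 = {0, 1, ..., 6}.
a · b ≡ 6x^3 + 2x^2 + 6x + 5 (mod f(x))

Multiply in F_7[x]: a(x)·b(x) = (4x^3 + x^2 + 3x + 2)·(3x^3 + 3x^2 + 1) = 5x^6 + x^5 + 5x^4 + 5x^3 + 3x + 2. This has degree ≥ 4, so divide by f(x) over F_7: 5x^6 + x^5 + 5x^4 + 5x^3 + 3x + 2 = (5x^2 + 4x + 2)·(x^4 + 5x^3 + 5x^2 + 5x + 2) + (6x^3 + 2x^2 + 6x + 5). Hence a·b ≡ 6x^3 + 2x^2 + 6x + 5 (mod f). (F_7[x]/(f) is a field with 7^4 = 2401 elements since f is irreducible of degree 4.)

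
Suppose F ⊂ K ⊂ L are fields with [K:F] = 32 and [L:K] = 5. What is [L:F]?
[L:F] = 160

The tower law says that for any tower of field extensions F ⊂ K ⊂ L with finite degrees, [L:F] = [L:K] · [K:F]. Here this gives [L:F] = 5 · 32 = 160.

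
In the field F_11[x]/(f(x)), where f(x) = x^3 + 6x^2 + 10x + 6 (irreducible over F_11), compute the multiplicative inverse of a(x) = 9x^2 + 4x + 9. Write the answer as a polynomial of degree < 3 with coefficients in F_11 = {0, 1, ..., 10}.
a(x)^(-1) ≡ 4x^2 + x + 6 (mod f(x))

Since f is irreducible over F_11, F_11[x]/(f) is a field and a(x) ≠ 0 has an inverse. Apply the extended Euclidean algorithm to f(x) and a(x) in F_11[x]: f(x) = (5x + 7)·a(x) + (3x + 9);  a(x) = (3x + 7)·(3x + 9) + (1). The last nonzero remainder is the constant 1 = gcd(f, a) in F_11. Back-substituting through the division chain expresses 1 = s(x)·a(x) + t(x)·f(x) with s(x) ≡ 4x^2 + x + 6 (mod f), so a(x)^(-1) ≡ s(x) = 4x^2 + x + 6 (mod f). Check: (9x^2 + 4x + 9)·(4x^2 + x + 6) = 3x^4 + 3x^3 + 6x^2 + 10 ≡ 1 (mod x^3 + 6x^2 + 10x + 6).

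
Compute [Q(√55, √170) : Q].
[Q(√55, √170) : Q] = 4

[Q(√55):Q] = 2 (min poly x^2 - 55, irreducible since 55 is squarefree > 1). For the top step, suppose √170 ∈ Q(√55), say √170 = c + d√55 with c, d ∈ Q. Squaring: 170 = c^2 + 55d^2 + 2cd√55. Since √55 ∉ Q this forces 2cd = 0. If d = 0 then √170 = c ∈ Q, contradicting 170 squarefree > 1. If c = 0 then 170 = 55d^2, so 55·170 = (55d)^2 is a perfect square in Q — but 55·170 = 9350 is not a perfect square (since 55 and 170 are distinct squarefree integers). Contradiction. Hence √170 ∉ Q(√55), so x^2 - 170 stays irreducible over Q(√55) and [Q(√55, √170) : Q(√55)] = 2. By the tower law, [Q(√55, √170) : Q] = 2 · 2 = 4.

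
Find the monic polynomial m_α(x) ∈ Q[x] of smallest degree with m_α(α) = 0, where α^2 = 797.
m_α(x) = x^2 - 797

α satisfies α^2 - 797 = 0, so x^2 - 797 annihilates α. Since d = 797 is squarefree and ≠ 1, it is not a perfect square in Q, so x^2 - 797 has no rational root and is therefore irreducible over Q (a degree-2 polynomial over a field is irreducible iff it has no root). Hence m_α(x) = x^2 - 797.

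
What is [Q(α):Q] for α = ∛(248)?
[Q(α):Q] = 3

The minimal polynomial of α is x^3 - 248, irreducible over Q since 248 is not a perfect cube (so x^3 - 248 has no rational root). Hence [Q(α):Q] = deg(m_α) = 3.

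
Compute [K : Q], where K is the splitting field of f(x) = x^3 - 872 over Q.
[K : Q] = 6

The roots of x^3 - 872 are ∛872, ω∛872, ω^2∛872 where ω = e^(2πi/3) is a primitive cube root of unity, so K = Q(∛872, ω). Now [Q(∛872):Q] = 3 (since 872 is not a perfect cube, x^3 - 872 is irreducible) and [Q(ω):Q] = 2. Both 2 and 3 divide [K:Q], and [K:Q] ≤ 3·2 = 6, so [K:Q] = 6. (Equivalently: Q(∛872) ⊂ R but ω ∉ R, so [K : Q(∛872)] = 2.)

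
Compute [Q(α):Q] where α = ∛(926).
[Q(α):Q] = 3

The minimal polynomial of α is x^3 - 926, irreducible over Q since 926 is not a perfect cube (so x^3 - 926 has no rational root). Hence [Q(α):Q] = deg(m_α) = 3.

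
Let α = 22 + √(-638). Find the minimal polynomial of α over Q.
m_α(x) = x^2 - 44x + 1122

From α - 22 = √(-638), squaring gives (α - 22)^2 = -638, i.e. α^2 - 44α + 484 = -638, so α^2 - 44α + 1122 = 0. The discriminant of x^2 - 44x + 1122 is (-44)^2 - 4·(1122) = 1936 - 4488 = -2552, and 4·(-638) is not a perfect square in Q since -638 is squarefree and ≠ 1. Hence x^2 - 44x + 1122 is irreducible over Q and is the minimal polynomial of α.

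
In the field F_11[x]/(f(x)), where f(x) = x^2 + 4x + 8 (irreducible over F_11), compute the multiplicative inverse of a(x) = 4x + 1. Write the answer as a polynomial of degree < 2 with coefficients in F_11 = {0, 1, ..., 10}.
a(x)^(-1) ≡ 6x + 6 (mod f(x))

Since f is irreducible over F_11, F_11[x]/(f) is a field and a(x) ≠ 0 has an inverse. Apply the extended Euclidean algorithm to f(x) and a(x) in F_11[x]: f(x) = (3x + 3)·a(x) + (5). The last nonzero remainder is the constant 5 = gcd(f, a) in F_11. Back-substituting through the division chain expresses 5 = s(x)·a(x) + t(x)·f(x) with s(x) ≡ 8x + 8 (mod f), so (8x + 8)·a(x) ≡ 5 (mod f). Multiplying by 5^(-1) ≡ 9 in F_11 gives a(x)^(-1) ≡ 9·(8x + 8) ≡ 6x + 6 (mod f). Check: (4x + 1)·(6x + 6) = 2x^2 + 8x + 6 ≡ 1 (mod x^2 + 4x + 8).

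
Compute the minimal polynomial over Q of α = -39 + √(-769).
m_α(x) = x^2 + 78x + 2290

From α + 39 = √(-769), squaring gives (α + 39)^2 = -769, i.e. α^2 + 78α + 1521 = -769, so α^2 + 78α + 2290 = 0. The discriminant of x^2 + 78x + 2290 is (78)^2 - 4·(2290) = 6084 - 9160 = -3076, and 4·(-769) is not a perfect square in Q since -769 is squarefree and ≠ 1. Hence x^2 + 78x + 2290 is irreducible over Q and is the minimal polynomial of α.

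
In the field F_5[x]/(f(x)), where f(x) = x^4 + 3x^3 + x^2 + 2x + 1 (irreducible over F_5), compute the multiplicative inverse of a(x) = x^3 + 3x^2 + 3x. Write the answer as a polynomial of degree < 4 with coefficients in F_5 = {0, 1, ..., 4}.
a(x)^(-1) ≡ x^2 + 4x + 3 (mod f(x))

Since f is irreducible over F_5, F_5[x]/(f) is a field and a(x) ≠ 0 has an inverse. Apply the extended Euclidean algorithm to f(x) and a(x) in F_5[x]: f(x) = (x)·a(x) + (3x^2 + 2x + 1);  a(x) = (2x + 3)·(3x^2 + 2x + 1) + (2). The last nonzero remainder is the constant 2 = gcd(f, a) in F_5. Back-substituting through the division chain expresses 2 = s(x)·a(x) + t(x)·f(x) with s(x) ≡ 2x^2 + 3x + 1 (mod f), so (2x^2 + 3x + 1)·a(x) ≡ 2 (mod f). Multiplying by 2^(-1) ≡ 3 in F_5 gives a(x)^(-1) ≡ 3·(2x^2 + 3x + 1) ≡ x^2 + 4x + 3 (mod f). Check: (x^3 + 3x^2 + 3x)·(x^2 + 4x + 3) = x^5 + 2x^4 + 3x^3 + x^2 + 4x ≡ 1 (mod x^4 + 3x^3 + x^2 + 2x + 1).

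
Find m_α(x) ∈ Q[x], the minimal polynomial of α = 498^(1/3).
m_α(x) = x^3 - 498

α satisfies α^3 = 498, so x^3 - 498 annihilates α. By the rational root test, a rational root p/q (in lowest terms) of x^3 - 498 would satisfy p^3 = 498 q^3, forcing q = 1 and p^3 = 498; but 498 is not a perfect cube, contradiction. A monic cubic over Q with no rational root is irreducible (any nontrivial factorization would include a linear factor). Hence x^3 - 498 is the minimal polynomial of α, and in particular [Q(α):Q] = 3.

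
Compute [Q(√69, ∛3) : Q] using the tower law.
[Q(√69, ∛3) : Q] = 6

Let L = Q(√69, ∛3). Since Q(√69) ⊂ L and [Q(√69):Q] = 2, the tower law gives 2 | [L:Q]. Likewise Q(∛3) ⊂ L with [Q(∛3):Q] = 3 (because 3 is not a perfect cube), so 3 | [L:Q]. As gcd(2,3) = 1, [L:Q] is divisible by 6. Conversely L is generated over Q by √69 and ∛3, so [L:Q] ≤ 2·3 = 6. Therefore [Q(√69, ∛3) : Q] = 6.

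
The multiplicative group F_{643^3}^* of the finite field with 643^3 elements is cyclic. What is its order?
|F_{643^3}^*| = 265847706

F_{643^3} has 643^3 = 265847707 elements; its multiplicative group consists of all nonzero elements, so |F_{643^3}^*| = 265847707 - 1 = 265847706. (It is cyclic since any finite subgroup of the multiplicative group of a field is cyclic.)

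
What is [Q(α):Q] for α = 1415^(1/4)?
[Q(α):Q] = 4

α is a root of x^4 - 1415. By Eisenstein's criterion at the prime p = 5 (which divides the constant term 1415 but p^2 = 25 does not, since 1415 is squarefree), x^4 - 1415 is irreducible over Q. Hence [Q(α):Q] = 4.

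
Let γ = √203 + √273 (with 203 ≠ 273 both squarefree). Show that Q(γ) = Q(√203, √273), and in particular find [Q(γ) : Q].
[Q(γ) : Q] = 4 (equivalently, Q(γ) = Q(√203, √273))

Obviously Q(γ) ⊆ Q(√203, √273), and [Q(√203, √273):Q] = 4 (since 203, 273 are distinct squarefree integers > 1 with 55419 not a perfect square). To show equality we compute the minimal polynomial of γ. From γ = √203 + √273: γ^2 = 203 + 2√(55419) + 273 = 476 + 2√(55419), so γ^2 - 476 = 2√(55419); squaring, (γ^2 - 476)^2 = 4·55419, i.e. γ^4 - 952γ^2 + 226576 - 221676 = 0, i.e. γ^4 - 952γ^2 + 4900 = 0. So γ is a root of x^4 - 952x^2 + 4900. This polynomial is irreducible over Q: it has no rational root (each ±√203 ± √273 is irrational), and any factorization into two quadratics over Q would force √(55419) ∈ Q (pairing opposite roots) or √203, √273 ∈ Q (other pairings), all impossible. Hence [Q(γ):Q] = 4 = [Q(√203, √273):Q], so Q(γ) = Q(√203, √273).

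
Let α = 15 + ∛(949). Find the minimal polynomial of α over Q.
m_α(x) = x^3 - 45x^2 + 675x - 4324

Set β = α - 15 = ∛(949), so β^3 = 949. Then (α - 15)^3 - 949 = 0, i.e. α is a root of g(x) = (x - 15)^3 - 949 = x^3 - 45x^2 + 675x - 4324. Since g(x) = h(x - 15) where h(x) = x^3 - 949, and h is irreducible over Q (because 949 is not a perfect cube, so h has no rational root, and a monic cubic with no rational root is irreducible), g is also irreducible (irreducibility is preserved under the substitution x → x - 15). Hence m_α(x) = x^3 - 45x^2 + 675x - 4324.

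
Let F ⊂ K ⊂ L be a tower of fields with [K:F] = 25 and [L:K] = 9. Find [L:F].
[L:F] = 225

The tower law says that for any tower of field extensions F ⊂ K ⊂ L with finite degrees, [L:F] = [L:K] · [K:F]. Here this gives [L:F] = 9 · 25 = 225.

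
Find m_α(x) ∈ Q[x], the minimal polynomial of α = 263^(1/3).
m_α(x) = x^3 - 263

α satisfies α^3 = 263, so x^3 - 263 annihilates α. By the rational root test, a rational root p/q (in lowest terms) of x^3 - 263 would satisfy p^3 = 263 q^3, forcing q = 1 and p^3 = 263; but 263 is not a perfect cube, contradiction. A monic cubic over Q with no rational root is irreducible (any nontrivial factorization would include a linear factor). Hence x^3 - 263 is the minimal polynomial of α, and in particular [Q(α):Q] = 3.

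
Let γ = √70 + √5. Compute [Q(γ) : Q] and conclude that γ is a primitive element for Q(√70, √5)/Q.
[Q(γ) : Q] = 4 (equivalently, Q(γ) = Q(√70, √5))

Obviously Q(γ) ⊆ Q(√70, √5), and [Q(√70, √5):Q] = 4 (since 70, 5 are distinct squarefree integers > 1 with 350 not a perfect square). To show equality we compute the minimal polynomial of γ. From γ = √70 + √5: γ^2 = 70 + 2√(350) + 5 = 75 + 2√(350), so γ^2 - 75 = 2√(350); squaring, (γ^2 - 75)^2 = 4·350, i.e. γ^4 - 150γ^2 + 5625 - 1400 = 0, i.e. γ^4 - 150γ^2 + 4225 = 0. So γ is a root of x^4 - 150x^2 + 4225. This polynomial is irreducible over Q: it has no rational root (each ±√70 ± √5 is irrational), and any factorization into two quadratics over Q would force √(350) ∈ Q (pairing opposite roots) or √70, √5 ∈ Q (other pairings), all impossible. Hence [Q(γ):Q] = 4 = [Q(√70, √5):Q], so Q(γ) = Q(√70, √5).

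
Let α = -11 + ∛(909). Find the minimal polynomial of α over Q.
m_α(x) = x^3 + 33x^2 + 363x + 422

Set β = α + 11 = ∛(909), so β^3 = 909. Then (α + 11)^3 - 909 = 0, i.e. α is a root of g(x) = (x + 11)^3 - 909 = x^3 + 33x^2 + 363x + 422. Since g(x) = h(x + 11) where h(x) = x^3 - 909, and h is irreducible over Q (because 909 is not a perfect cube, so h has no rational root, and a monic cubic with no rational root is irreducible), g is also irreducible (irreducibility is preserved under the substitution x → x + 11). Hence m_α(x) = x^3 + 33x^2 + 363x + 422.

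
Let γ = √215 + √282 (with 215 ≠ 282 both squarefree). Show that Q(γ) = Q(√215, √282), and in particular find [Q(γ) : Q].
[Q(γ) : Q] = 4 (equivalently, Q(γ) = Q(√215, √282))

Obviously Q(γ) ⊆ Q(√215, √282), and [Q(√215, √282):Q] = 4 (since 215, 282 are distinct squarefree integers > 1 with 60630 not a perfect square). To show equality we compute the minimal polynomial of γ. From γ = √215 + √282: γ^2 = 215 + 2√(60630) + 282 = 497 + 2√(60630), so γ^2 - 497 = 2√(60630); squaring, (γ^2 - 497)^2 = 4·60630, i.e. γ^4 - 994γ^2 + 247009 - 242520 = 0, i.e. γ^4 - 994γ^2 + 4489 = 0. So γ is a root of x^4 - 994x^2 + 4489. This polynomial is irreducible over Q: it has no rational root (each ±√215 ± √282 is irrational), and any factorization into two quadratics over Q would force √(60630) ∈ Q (pairing opposite roots) or √215, √282 ∈ Q (other pairings), all impossible. Hence [Q(γ):Q] = 4 = [Q(√215, √282):Q], so Q(γ) = Q(√215, √282).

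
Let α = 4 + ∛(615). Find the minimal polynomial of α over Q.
m_α(x) = x^3 - 12x^2 + 48x - 679

Set β = α - 4 = ∛(615), so β^3 = 615. Then (α - 4)^3 - 615 = 0, i.e. α is a root of g(x) = (x - 4)^3 - 615 = x^3 - 12x^2 + 48x - 679. Since g(x) = h(x - 4) where h(x) = x^3 - 615, and h is irreducible over Q (because 615 is not a perfect cube, so h has no rational root, and a monic cubic with no rational root is irreducible), g is also irreducible (irreducibility is preserved under the substitution x → x - 4). Hence m_α(x) = x^3 - 12x^2 + 48x - 679.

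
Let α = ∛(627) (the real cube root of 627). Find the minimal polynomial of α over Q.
m_α(x) = x^3 - 627

α satisfies α^3 = 627, so x^3 - 627 annihilates α. By the rational root test, a rational root p/q (in lowest terms) of x^3 - 627 would satisfy p^3 = 627 q^3, forcing q = 1 and p^3 = 627; but 627 is not a perfect cube, contradiction. A monic cubic over Q with no rational root is irreducible (any nontrivial factorization would include a linear factor). Hence x^3 - 627 is the minimal polynomial of α, and in particular [Q(α):Q] = 3.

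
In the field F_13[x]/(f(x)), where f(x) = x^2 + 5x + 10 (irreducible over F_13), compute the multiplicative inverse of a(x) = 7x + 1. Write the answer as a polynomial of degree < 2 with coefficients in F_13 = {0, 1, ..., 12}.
a(x)^(-1) ≡ 6x + 5 (mod f(x))

Since f is irreducible over F_13, F_13[x]/(f) is a field and a(x) ≠ 0 has an inverse. Apply the extended Euclidean algorithm to f(x) and a(x) in F_13[x]: f(x) = (2x + 6)·a(x) + (4). The last nonzero remainder is the constant 4 = gcd(f, a) in F_13. Back-substituting through the division chain expresses 4 = s(x)·a(x) + t(x)·f(x) with s(x) ≡ 11x + 7 (mod f), so (11x + 7)·a(x) ≡ 4 (mod f). Multiplying by 4^(-1) ≡ 10 in F_13 gives a(x)^(-1) ≡ 10·(11x + 7) ≡ 6x + 5 (mod f). Check: (7x + 1)·(6x + 5) = 3x^2 + 2x + 5 ≡ 1 (mod x^2 + 5x + 10).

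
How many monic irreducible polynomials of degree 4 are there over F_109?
There are 35286570 monic irreducible polynomials of degree 4 over F_109

Each element of F_{109^4} that lies in no proper subfield is a root of exactly one monic irreducible of degree 4 over F_109, and each such polynomial has 4 distinct roots in F_{109^4}. By Möbius inversion the count is N_109(4) = (1/4) Σ_{d|4} μ(4/d) · 109^d = (1/4)(μ(4)·109^1 + μ(2)·109^2 + μ(1)·109^4) = 141146280/4 = 35286570.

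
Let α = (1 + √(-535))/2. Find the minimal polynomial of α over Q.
m_α(x) = x^2 - x + 134

From 2α - 1 = √(-535), squaring gives (2α - 1)^2 = -535, i.e. 4α^2 - 4α + 1 = -535, so α^2 - α + (1 + 535)/4 = 0. Since -535 ≡ 1 (mod 4), (1 + 535)/4 = 134 ∈ Z. The polynomial x^2 - x + 134 has discriminant 1 - 4·(134) = -535, which is not a perfect square in Q (d = -535 is squarefree and ≠ 1), so x^2 - x + 134 is irreducible over Q. It is the minimal polynomial of α.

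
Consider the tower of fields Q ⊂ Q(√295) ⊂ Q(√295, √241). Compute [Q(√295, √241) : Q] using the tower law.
[Q(√295, √241) : Q] = 4

[Q(√295):Q] = 2 (min poly x^2 - 295, irreducible since 295 is squarefree > 1). For the top step, suppose √241 ∈ Q(√295), say √241 = c + d√295 with c, d ∈ Q. Squaring: 241 = c^2 + 295d^2 + 2cd√295. Since √295 ∉ Q this forces 2cd = 0. If d = 0 then √241 = c ∈ Q, contradicting 241 squarefree > 1. If c = 0 then 241 = 295d^2, so 295·241 = (295d)^2 is a perfect square in Q — but 295·241 = 71095 is not a perfect square (since 295 and 241 are distinct squarefree integers). Contradiction. Hence √241 ∉ Q(√295), so x^2 - 241 stays irreducible over Q(√295) and [Q(√295, √241) : Q(√295)] = 2. By the tower law, [Q(√295, √241) : Q] = 2 · 2 = 4.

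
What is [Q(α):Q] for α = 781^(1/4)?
[Q(α):Q] = 4

α is a root of x^4 - 781. By Eisenstein's criterion at the prime p = 11 (which divides the constant term 781 but p^2 = 121 does not, since 781 is squarefree), x^4 - 781 is irreducible over Q. Hence [Q(α):Q] = 4.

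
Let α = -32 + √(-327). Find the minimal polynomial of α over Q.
m_α(x) = x^2 + 64x + 1351

From α + 32 = √(-327), squaring gives (α + 32)^2 = -327, i.e. α^2 + 64α + 1024 = -327, so α^2 + 64α + 1351 = 0. The discriminant of x^2 + 64x + 1351 is (64)^2 - 4·(1351) = 4096 - 5404 = -1308, and 4·(-327) is not a perfect square in Q since -327 is squarefree and ≠ 1. Hence x^2 + 64x + 1351 is irreducible over Q and is the minimal polynomial of α.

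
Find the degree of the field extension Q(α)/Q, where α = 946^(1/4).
[Q(α):Q] = 4

α is a root of x^4 - 946. By Eisenstein's criterion at the prime p = 2 (which divides the constant term 946 but p^2 = 4 does not, since 946 is squarefree), x^4 - 946 is irreducible over Q. Hence [Q(α):Q] = 4.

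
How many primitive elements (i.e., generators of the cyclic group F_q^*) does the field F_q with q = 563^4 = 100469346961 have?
There are φ(100469346960) = 25204408320 primitive elements

F_q^* is cyclic of order q - 1 = 100469346960. A cyclic group of order m has exactly φ(m) generators. Here m = 100469346960 = 2^4 · 3 · 5 · 29 · 47 · 281 · 1093, so the number of primitive elements is φ(100469346960) = 25204408320.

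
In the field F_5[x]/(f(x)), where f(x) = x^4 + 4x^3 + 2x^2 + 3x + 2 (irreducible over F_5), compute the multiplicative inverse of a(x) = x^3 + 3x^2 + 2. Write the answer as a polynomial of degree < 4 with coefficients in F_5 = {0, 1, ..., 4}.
a(x)^(-1) ≡ 2x^3 + 2x^2 + 4x + 4 (mod f(x))

Since f is irreducible over F_5, F_5[x]/(f) is a field and a(x) ≠ 0 has an inverse. Apply the extended Euclidean algorithm to f(x) and a(x) in F_5[x]: f(x) = (x + 1)·a(x) + (4x^2 + x);  a(x) = (4x + 1)·(4x^2 + x) + (4x + 2);  (4x^2 + x) = (x + 1)·(4x + 2) + (3). The last nonzero remainder is the constant 3 = gcd(f, a) in F_5. Back-substituting through the division chain expresses 3 = s(x)·a(x) + t(x)·f(x) with s(x) ≡ x^3 + x^2 + 2x + 2 (mod f), so (x^3 + x^2 + 2x + 2)·a(x) ≡ 3 (mod f). Multiplying by 3^(-1) ≡ 2 in F_5 gives a(x)^(-1) ≡ 2·(x^3 + x^2 + 2x + 2) ≡ 2x^3 + 2x^2 + 4x + 4 (mod f). Check: (x^3 + 3x^2 + 2)·(2x^3 + 2x^2 + 4x + 4) = 2x^6 + 3x^5 + x^2 + 3x + 3 ≡ 1 (mod x^4 + 4x^3 + 2x^2 + 3x + 2).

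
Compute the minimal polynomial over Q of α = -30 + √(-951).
m_α(x) = x^2 + 60x + 1851

From α + 30 = √(-951), squaring gives (α + 30)^2 = -951, i.e. α^2 + 60α + 900 = -951, so α^2 + 60α + 1851 = 0. The discriminant of x^2 + 60x + 1851 is (60)^2 - 4·(1851) = 3600 - 7404 = -3804, and 4·(-951) is not a perfect square in Q since -951 is squarefree and ≠ 1. Hence x^2 + 60x + 1851 is irreducible over Q and is the minimal polynomial of α.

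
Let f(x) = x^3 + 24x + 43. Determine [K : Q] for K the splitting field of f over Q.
[K : Q] = 6

By the rational root test, any rational root of the monic integer polynomial f(x) = x^3 + 24x + 43 must be an integer dividing the constant term 43, i.e. one of ±{1, 43}. Evaluating: f(1) = 68, f(-1) = 18, f(43) = 80582, f(-43) = -80496; none is 0, so f has no rational root and is therefore irreducible over Q (a cubic with no linear factor over a field is irreducible). For an irreducible cubic, the Galois group is A_3 or S_3 according as the discriminant disc(f) = -4a^3 - 27b^2 = -4·(24)^3 - 27·(43)^2 = -105219 is or is not a square in Q. Here disc(f) = -105219 is not a perfect square in Q, so the Galois group of f over Q is not contained in A_3 and must be all of S_3. The splitting field has degree |S_3| = 6 over Q, so [K : Q] = 6.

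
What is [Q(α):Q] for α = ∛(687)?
[Q(α):Q] = 3

The minimal polynomial of α is x^3 - 687, irreducible over Q since 687 is not a perfect cube (so x^3 - 687 has no rational root). Hence [Q(α):Q] = deg(m_α) = 3.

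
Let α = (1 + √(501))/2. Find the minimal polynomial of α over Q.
m_α(x) = x^2 - x - 125

From 2α - 1 = √(501), squaring gives (2α - 1)^2 = 501, i.e. 4α^2 - 4α + 1 = 501, so α^2 - α + (1 - 501)/4 = 0. Since 501 ≡ 1 (mod 4), (1 - 501)/4 = -125 ∈ Z. The polynomial x^2 - x - 125 has discriminant 1 - 4·(-125) = 501, which is not a perfect square in Q (d = 501 is squarefree and ≠ 1), so x^2 - x - 125 is irreducible over Q. It is the minimal polynomial of α.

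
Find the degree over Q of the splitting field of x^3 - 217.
[K : Q] = 6

The roots of x^3 - 217 are ∛217, ω∛217, ω^2∛217 where ω = e^(2πi/3) is a primitive cube root of unity, so K = Q(∛217, ω). Now [Q(∛217):Q] = 3 (since 217 is not a perfect cube, x^3 - 217 is irreducible) and [Q(ω):Q] = 2. Both 2 and 3 divide [K:Q], and [K:Q] ≤ 3·2 = 6, so [K:Q] = 6. (Equivalently: Q(∛217) ⊂ R but ω ∉ R, so [K : Q(∛217)] = 2.)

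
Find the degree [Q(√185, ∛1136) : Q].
[Q(√185, ∛1136) : Q] = 6

Let L = Q(√185, ∛1136). Since Q(√185) ⊂ L and [Q(√185):Q] = 2, the tower law gives 2 | [L:Q]. Likewise Q(∛1136) ⊂ L with [Q(∛1136):Q] = 3 (because 1136 is not a perfect cube), so 3 | [L:Q]. As gcd(2,3) = 1, [L:Q] is divisible by 6. Conversely L is generated over Q by √185 and ∛1136, so [L:Q] ≤ 2·3 = 6. Therefore [Q(√185, ∛1136) : Q] = 6.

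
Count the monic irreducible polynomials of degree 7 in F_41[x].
There are 27822039120 monic irreducible polynomials of degree 7 over F_41

Each element of F_{41^7} that lies in no proper subfield is a root of exactly one monic irreducible of degree 7 over F_41, and each such polynomial has 7 distinct roots in F_{41^7}. By Möbius inversion the count is N_41(7) = (1/7) Σ_{d|7} μ(7/d) · 41^d = (1/7)(μ(7)·41^1 + μ(1)·41^7) = 194754273840/7 = 27822039120.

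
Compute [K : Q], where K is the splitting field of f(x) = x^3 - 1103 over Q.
[K : Q] = 6

The roots of x^3 - 1103 are ∛1103, ω∛1103, ω^2∛1103 where ω = e^(2πi/3) is a primitive cube root of unity, so K = Q(∛1103, ω). Now [Q(∛1103):Q] = 3 (since 1103 is not a perfect cube, x^3 - 1103 is irreducible) and [Q(ω):Q] = 2. Both 2 and 3 divide [K:Q], and [K:Q] ≤ 3·2 = 6, so [K:Q] = 6. (Equivalently: Q(∛1103) ⊂ R but ω ∉ R, so [K : Q(∛1103)] = 2.)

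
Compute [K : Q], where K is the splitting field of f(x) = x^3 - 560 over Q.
[K : Q] = 6

The roots of x^3 - 560 are ∛560, ω∛560, ω^2∛560 where ω = e^(2πi/3) is a primitive cube root of unity, so K = Q(∛560, ω). Now [Q(∛560):Q] = 3 (since 560 is not a perfect cube, x^3 - 560 is irreducible) and [Q(ω):Q] = 2. Both 2 and 3 divide [K:Q], and [K:Q] ≤ 3·2 = 6, so [K:Q] = 6. (Equivalently: Q(∛560) ⊂ R but ω ∉ R, so [K : Q(∛560)] = 2.)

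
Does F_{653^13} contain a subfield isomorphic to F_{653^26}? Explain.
No: F_{653^26} is not a subfield of F_{653^13}

F_{p^m} embeds in F_{p^n} iff m | n. Here 26 ∤ 13 (since 13 = 0·26 + 13 with remainder 13 ≠ 0), so F_{653^26} is not a subfield of F_{653^13}. Equivalently: if it were, the tower law would give 26 = [F_{653^26}:F_653] dividing [F_{653^13}:F_653] = 13, contradiction.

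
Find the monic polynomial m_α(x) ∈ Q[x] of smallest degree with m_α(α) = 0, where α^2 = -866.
m_α(x) = x^2 + 866

α satisfies α^2 + 866 = 0, so x^2 + 866 annihilates α. Since d = -866 is squarefree and ≠ 1, it is not a perfect square in Q, so x^2 + 866 has no rational root and is therefore irreducible over Q (a degree-2 polynomial over a field is irreducible iff it has no root). Hence m_α(x) = x^2 + 866.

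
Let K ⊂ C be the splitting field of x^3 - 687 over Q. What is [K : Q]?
[K : Q] = 6

The roots of x^3 - 687 are ∛687, ω∛687, ω^2∛687 where ω = e^(2πi/3) is a primitive cube root of unity, so K = Q(∛687, ω). Now [Q(∛687):Q] = 3 (since 687 is not a perfect cube, x^3 - 687 is irreducible) and [Q(ω):Q] = 2. Both 2 and 3 divide [K:Q], and [K:Q] ≤ 3·2 = 6, so [K:Q] = 6. (Equivalently: Q(∛687) ⊂ R but ω ∉ R, so [K : Q(∛687)] = 2.)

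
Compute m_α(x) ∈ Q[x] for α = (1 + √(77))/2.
m_α(x) = x^2 - x - 19

From 2α - 1 = √(77), squaring gives (2α - 1)^2 = 77, i.e. 4α^2 - 4α + 1 = 77, so α^2 - α + (1 - 77)/4 = 0. Since 77 ≡ 1 (mod 4), (1 - 77)/4 = -19 ∈ Z. The polynomial x^2 - x - 19 has discriminant 1 - 4·(-19) = 77, which is not a perfect square in Q (d = 77 is squarefree and ≠ 1), so x^2 - x - 19 is irreducible over Q. It is the minimal polynomial of α.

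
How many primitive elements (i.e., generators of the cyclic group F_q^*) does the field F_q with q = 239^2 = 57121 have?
There are φ(57120) = 12288 primitive elements

F_q^* is cyclic of order q - 1 = 57120. A cyclic group of order m has exactly φ(m) generators. Here m = 57120 = 2^5 · 3 · 5 · 7 · 17, so the number of primitive elements is φ(57120) = 12288.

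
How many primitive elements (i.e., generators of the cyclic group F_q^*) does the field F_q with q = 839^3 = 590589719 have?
There are φ(590589718) = 294589680 primitive elements

F_q^* is cyclic of order q - 1 = 590589718. A cyclic group of order m has exactly φ(m) generators. Here m = 590589718 = 2 · 419 · 704761, so the number of primitive elements is φ(590589718) = 294589680.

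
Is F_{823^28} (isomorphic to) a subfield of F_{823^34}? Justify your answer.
No: F_{823^28} is not a subfield of F_{823^34}

F_{p^m} embeds in F_{p^n} iff m | n. Here 28 ∤ 34 (since 34 = 1·28 + 6 with remainder 6 ≠ 0), so F_{823^28} is not a subfield of F_{823^34}. Equivalently: if it were, the tower law would give 28 = [F_{823^28}:F_823] dividing [F_{823^34}:F_823] = 34, contradiction.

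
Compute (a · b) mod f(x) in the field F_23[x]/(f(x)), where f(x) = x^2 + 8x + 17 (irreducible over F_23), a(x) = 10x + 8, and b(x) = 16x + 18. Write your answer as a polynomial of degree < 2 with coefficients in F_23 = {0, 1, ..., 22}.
a · b ≡ 17x (mod f(x))

Multiply in F_23[x]: a(x)·b(x) = (10x + 8)·(16x + 18) = 22x^2 + 9x + 6. This has degree ≥ 2, so divide by f(x) over F_23: 22x^2 + 9x + 6 = (22)·(x^2 + 8x + 17) + (17x). Hence a·b ≡ 17x (mod f). (F_23[x]/(f) is a field with 23^2 = 529 elements since f is irreducible of degree 2.)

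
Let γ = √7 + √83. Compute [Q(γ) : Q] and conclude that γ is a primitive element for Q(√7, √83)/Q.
[Q(γ) : Q] = 4 (equivalently, Q(γ) = Q(√7, √83))

Obviously Q(γ) ⊆ Q(√7, √83), and [Q(√7, √83):Q] = 4 (since 7, 83 are distinct squarefree integers > 1 with 581 not a perfect square). To show equality we compute the minimal polynomial of γ. From γ = √7 + √83: γ^2 = 7 + 2√(581) + 83 = 90 + 2√(581), so γ^2 - 90 = 2√(581); squaring, (γ^2 - 90)^2 = 4·581, i.e. γ^4 - 180γ^2 + 8100 - 2324 = 0, i.e. γ^4 - 180γ^2 + 5776 = 0. So γ is a root of x^4 - 180x^2 + 5776. This polynomial is irreducible over Q: it has no rational root (each ±√7 ± √83 is irrational), and any factorization into two quadratics over Q would force √(581) ∈ Q (pairing opposite roots) or √7, √83 ∈ Q (other pairings), all impossible. Hence [Q(γ):Q] = 4 = [Q(√7, √83):Q], so Q(γ) = Q(√7, √83).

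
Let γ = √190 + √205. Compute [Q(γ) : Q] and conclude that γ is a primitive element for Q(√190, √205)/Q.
[Q(γ) : Q] = 4 (equivalently, Q(γ) = Q(√190, √205))

Obviously Q(γ) ⊆ Q(√190, √205), and [Q(√190, √205):Q] = 4 (since 190, 205 are distinct squarefree integers > 1 with 38950 not a perfect square). To show equality we compute the minimal polynomial of γ. From γ = √190 + √205: γ^2 = 190 + 2√(38950) + 205 = 395 + 2√(38950), so γ^2 - 395 = 2√(38950); squaring, (γ^2 - 395)^2 = 4·38950, i.e. γ^4 - 790γ^2 + 156025 - 155800 = 0, i.e. γ^4 - 790γ^2 + 225 = 0. So γ is a root of x^4 - 790x^2 + 225. This polynomial is irreducible over Q: it has no rational root (each ±√190 ± √205 is irrational), and any factorization into two quadratics over Q would force √(38950) ∈ Q (pairing opposite roots) or √190, √205 ∈ Q (other pairings), all impossible. Hence [Q(γ):Q] = 4 = [Q(√190, √205):Q], so Q(γ) = Q(√190, √205).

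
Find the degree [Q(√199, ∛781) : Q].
[Q(√199, ∛781) : Q] = 6

Let L = Q(√199, ∛781). Since Q(√199) ⊂ L and [Q(√199):Q] = 2, the tower law gives 2 | [L:Q]. Likewise Q(∛781) ⊂ L with [Q(∛781):Q] = 3 (because 781 is not a perfect cube), so 3 | [L:Q]. As gcd(2,3) = 1, [L:Q] is divisible by 6. Conversely L is generated over Q by √199 and ∛781, so [L:Q] ≤ 2·3 = 6. Therefore [Q(√199, ∛781) : Q] = 6.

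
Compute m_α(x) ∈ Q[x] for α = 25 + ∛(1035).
m_α(x) = x^3 - 75x^2 + 1875x - 16660

Set β = α - 25 = ∛(1035), so β^3 = 1035. Then (α - 25)^3 - 1035 = 0, i.e. α is a root of g(x) = (x - 25)^3 - 1035 = x^3 - 75x^2 + 1875x - 16660. Since g(x) = h(x - 25) where h(x) = x^3 - 1035, and h is irreducible over Q (because 1035 is not a perfect cube, so h has no rational root, and a monic cubic with no rational root is irreducible), g is also irreducible (irreducibility is preserved under the substitution x → x - 25). Hence m_α(x) = x^3 - 75x^2 + 1875x - 16660.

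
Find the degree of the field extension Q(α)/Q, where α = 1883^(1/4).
[Q(α):Q] = 4

α is a root of x^4 - 1883. By Eisenstein's criterion at the prime p = 7 (which divides the constant term 1883 but p^2 = 49 does not, since 1883 is squarefree), x^4 - 1883 is irreducible over Q. Hence [Q(α):Q] = 4.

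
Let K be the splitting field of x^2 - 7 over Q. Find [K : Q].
[K : Q] = 2

f(x) = x^2 - 7 factors as (x - √7)(x + √7). The splitting field is K = Q(√7). Since 7 is squarefree and > 1, it is not a perfect square, so x^2 - 7 is irreducible over Q and [Q(√7) : Q] = 2. Hence [K : Q] = 2.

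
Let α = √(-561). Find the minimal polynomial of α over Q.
m_α(x) = x^2 + 561

α satisfies α^2 + 561 = 0, so x^2 + 561 annihilates α. Since d = -561 is squarefree and ≠ 1, it is not a perfect square in Q, so x^2 + 561 has no rational root and is therefore irreducible over Q (a degree-2 polynomial over a field is irreducible iff it has no root). Hence m_α(x) = x^2 + 561.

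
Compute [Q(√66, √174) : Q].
[Q(√66, √174) : Q] = 4

[Q(√66):Q] = 2 (min poly x^2 - 66, irreducible since 66 is squarefree > 1). For the top step, suppose √174 ∈ Q(√66), say √174 = c + d√66 with c, d ∈ Q. Squaring: 174 = c^2 + 66d^2 + 2cd√66. Since √66 ∉ Q this forces 2cd = 0. If d = 0 then √174 = c ∈ Q, contradicting 174 squarefree > 1. If c = 0 then 174 = 66d^2, so 66·174 = (66d)^2 is a perfect square in Q — but 66·174 = 11484 is not a perfect square (since 66 and 174 are distinct squarefree integers). Contradiction. Hence √174 ∉ Q(√66), so x^2 - 174 stays irreducible over Q(√66) and [Q(√66, √174) : Q(√66)] = 2. By the tower law, [Q(√66, √174) : Q] = 2 · 2 = 4.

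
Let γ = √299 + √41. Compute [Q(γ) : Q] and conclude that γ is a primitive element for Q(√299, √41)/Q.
[Q(γ) : Q] = 4 (equivalently, Q(γ) = Q(√299, √41))

Obviously Q(γ) ⊆ Q(√299, √41), and [Q(√299, √41):Q] = 4 (since 299, 41 are distinct squarefree integers > 1 with 12259 not a perfect square). To show equality we compute the minimal polynomial of γ. From γ = √299 + √41: γ^2 = 299 + 2√(12259) + 41 = 340 + 2√(12259), so γ^2 - 340 = 2√(12259); squaring, (γ^2 - 340)^2 = 4·12259, i.e. γ^4 - 680γ^2 + 115600 - 49036 = 0, i.e. γ^4 - 680γ^2 + 66564 = 0. So γ is a root of x^4 - 680x^2 + 66564. This polynomial is irreducible over Q: it has no rational root (each ±√299 ± √41 is irrational), and any factorization into two quadratics over Q would force √(12259) ∈ Q (pairing opposite roots) or √299, √41 ∈ Q (other pairings), all impossible. Hence [Q(γ):Q] = 4 = [Q(√299, √41):Q], so Q(γ) = Q(√299, √41).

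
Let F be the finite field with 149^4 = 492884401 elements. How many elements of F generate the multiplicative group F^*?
There are φ(492884400) = 120176640 primitive elements

F_q^* is cyclic of order q - 1 = 492884400. A cyclic group of order m has exactly φ(m) generators. Here m = 492884400 = 2^4 · 3 · 5^2 · 17 · 37 · 653, so the number of primitive elements is φ(492884400) = 120176640.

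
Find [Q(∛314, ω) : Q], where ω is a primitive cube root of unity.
[Q(∛314, ω) : Q] = 6

[Q(∛314):Q] = 3 (min poly x^3 - 314, irreducible since 314 is not a perfect cube). [Q(ω):Q] = 2 (min poly x^2 + x + 1). Since Q(∛314) ⊂ R and ω ∉ R, we have ω ∉ Q(∛314), so x^2 + x + 1 remains irreducible over Q(∛314) and [Q(∛314, ω) : Q(∛314)] = 2. By the tower law, [Q(∛314, ω) : Q] = 3 · 2 = 6. (In fact Q(∛314, ω) is the splitting field of x^3 - 314 over Q.)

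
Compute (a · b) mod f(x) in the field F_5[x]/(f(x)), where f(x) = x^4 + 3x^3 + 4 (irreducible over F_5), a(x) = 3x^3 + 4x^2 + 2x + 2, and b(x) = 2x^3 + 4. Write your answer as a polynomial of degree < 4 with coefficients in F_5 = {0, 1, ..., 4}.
a · b ≡ 4x^3 + 2x^2 + 3x + 2 (mod f(x))

Multiply in F_5[x]: a(x)·b(x) = (3x^3 + 4x^2 + 2x + 2)·(2x^3 + 4) = x^6 + 3x^5 + 4x^4 + x^3 + x^2 + 3x + 3. This has degree ≥ 4, so divide by f(x) over F_5: x^6 + 3x^5 + 4x^4 + x^3 + x^2 + 3x + 3 = (x^2 + 4)·(x^4 + 3x^3 + 4) + (4x^3 + 2x^2 + 3x + 2). Hence a·b ≡ 4x^3 + 2x^2 + 3x + 2 (mod f). (F_5[x]/(f) is a field with 5^4 = 625 elements since f is irreducible of degree 4.)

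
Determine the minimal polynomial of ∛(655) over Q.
m_α(x) = x^3 - 655

α satisfies α^3 = 655, so x^3 - 655 annihilates α. By the rational root test, a rational root p/q (in lowest terms) of x^3 - 655 would satisfy p^3 = 655 q^3, forcing q = 1 and p^3 = 655; but 655 is not a perfect cube, contradiction. A monic cubic over Q with no rational root is irreducible (any nontrivial factorization would include a linear factor). Hence x^3 - 655 is the minimal polynomial of α, and in particular [Q(α):Q] = 3.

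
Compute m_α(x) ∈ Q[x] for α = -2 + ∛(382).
m_α(x) = x^3 + 6x^2 + 12x - 374

Set β = α + 2 = ∛(382), so β^3 = 382. Then (α + 2)^3 - 382 = 0, i.e. α is a root of g(x) = (x + 2)^3 - 382 = x^3 + 6x^2 + 12x - 374. Since g(x) = h(x + 2) where h(x) = x^3 - 382, and h is irreducible over Q (because 382 is not a perfect cube, so h has no rational root, and a monic cubic with no rational root is irreducible), g is also irreducible (irreducibility is preserved under the substitution x → x + 2). Hence m_α(x) = x^3 + 6x^2 + 12x - 374.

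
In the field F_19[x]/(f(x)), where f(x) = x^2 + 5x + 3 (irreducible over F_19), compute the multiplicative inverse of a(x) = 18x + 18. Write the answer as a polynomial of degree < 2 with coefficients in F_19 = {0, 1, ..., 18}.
a(x)^(-1) ≡ 18x + 15 (mod f(x))

Since f is irreducible over F_19, F_19[x]/(f) is a field and a(x) ≠ 0 has an inverse. Apply the extended Euclidean algorithm to f(x) and a(x) in F_19[x]: f(x) = (18x + 15)·a(x) + (18). The last nonzero remainder is the constant 18 = gcd(f, a) in F_19. Back-substituting through the division chain expresses 18 = s(x)·a(x) + t(x)·f(x) with s(x) ≡ x + 4 (mod f), so (x + 4)·a(x) ≡ 18 (mod f). Multiplying by 18^(-1) ≡ 18 in F_19 gives a(x)^(-1) ≡ 18·(x + 4) ≡ 18x + 15 (mod f). Check: (18x + 18)·(18x + 15) = x^2 + 5x + 4 ≡ 1 (mod x^2 + 5x + 3).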